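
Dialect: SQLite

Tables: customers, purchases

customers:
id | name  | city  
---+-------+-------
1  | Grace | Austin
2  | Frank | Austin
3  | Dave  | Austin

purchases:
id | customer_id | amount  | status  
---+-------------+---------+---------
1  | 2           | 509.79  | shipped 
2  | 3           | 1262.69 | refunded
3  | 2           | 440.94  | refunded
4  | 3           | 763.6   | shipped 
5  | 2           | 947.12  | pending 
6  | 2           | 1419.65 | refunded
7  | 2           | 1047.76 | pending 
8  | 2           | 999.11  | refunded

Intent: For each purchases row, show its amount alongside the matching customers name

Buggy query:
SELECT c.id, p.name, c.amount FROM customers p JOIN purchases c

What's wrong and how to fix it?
Bug: Missing join condition: each purchases row is matched to all customers rows instead of just its own

Fix: Specify the join condition linking the foreign key to the parent id

Corrected query:
SELECT c.id, p.name, c.amount FROM customers p JOIN purchases c ON c.customer_id = p.id

Result:
id | name  | amount 
---+-------+--------
1  | Frank | 509.79 
2  | Dave  | 1262.69
3  | Frank | 440.94 
4  | Dave  | 763.6  
5  | Frank | 947.12 
6  | Frank | 1419.65
7  | Frank | 1047.76
8  | Frank | 999.11 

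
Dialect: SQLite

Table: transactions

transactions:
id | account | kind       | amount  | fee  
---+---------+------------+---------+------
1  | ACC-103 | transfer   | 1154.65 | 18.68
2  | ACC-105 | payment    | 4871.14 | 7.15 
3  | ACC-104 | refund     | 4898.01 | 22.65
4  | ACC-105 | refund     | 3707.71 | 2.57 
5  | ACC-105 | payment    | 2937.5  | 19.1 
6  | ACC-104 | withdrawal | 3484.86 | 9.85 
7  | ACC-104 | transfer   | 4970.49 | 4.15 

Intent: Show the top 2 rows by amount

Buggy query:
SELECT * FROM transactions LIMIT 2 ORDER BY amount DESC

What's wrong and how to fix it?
Bug: LIMIT must come after ORDER BY

Fix: Sort with ORDER BY, then apply LIMIT

Corrected query:
SELECT * FROM transactions ORDER BY amount DESC LIMIT 2

Result:
id | account | kind     | amount  | fee  
---+---------+----------+---------+------
7  | ACC-104 | transfer | 4970.49 | 4.15 
3  | ACC-104 | refund   | 4898.01 | 22.65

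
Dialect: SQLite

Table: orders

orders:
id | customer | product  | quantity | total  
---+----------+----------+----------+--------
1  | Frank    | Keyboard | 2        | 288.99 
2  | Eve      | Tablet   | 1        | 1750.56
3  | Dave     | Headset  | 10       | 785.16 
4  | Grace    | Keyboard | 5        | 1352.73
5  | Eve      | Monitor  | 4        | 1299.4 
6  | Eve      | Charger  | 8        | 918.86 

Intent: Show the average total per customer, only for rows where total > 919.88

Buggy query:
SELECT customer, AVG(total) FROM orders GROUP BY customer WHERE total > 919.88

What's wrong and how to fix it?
Bug: WHERE cannot follow GROUP BY

Fix: Move the WHERE clause before GROUP BY

Corrected query:
SELECT customer, AVG(total) FROM orders WHERE total > 919.88 GROUP BY customer

Result:
customer | AVG(total)
---------+-----------
Eve      | 1524.98   
Grace    | 1352.73   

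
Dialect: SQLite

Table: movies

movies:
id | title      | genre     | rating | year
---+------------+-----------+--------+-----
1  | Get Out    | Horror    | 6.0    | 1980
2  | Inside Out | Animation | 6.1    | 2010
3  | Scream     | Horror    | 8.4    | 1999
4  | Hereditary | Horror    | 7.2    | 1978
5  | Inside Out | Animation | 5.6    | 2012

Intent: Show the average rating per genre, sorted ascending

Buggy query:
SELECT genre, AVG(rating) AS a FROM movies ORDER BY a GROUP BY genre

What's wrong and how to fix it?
Bug: GROUP BY must precede ORDER BY

Fix: Move ORDER BY to the end, after GROUP BY

Corrected query:
SELECT genre, AVG(rating) AS a FROM movies GROUP BY genre ORDER BY a

Result:
genre     | a   
----------+-----
Animation | 5.85
Horror    | 7.2 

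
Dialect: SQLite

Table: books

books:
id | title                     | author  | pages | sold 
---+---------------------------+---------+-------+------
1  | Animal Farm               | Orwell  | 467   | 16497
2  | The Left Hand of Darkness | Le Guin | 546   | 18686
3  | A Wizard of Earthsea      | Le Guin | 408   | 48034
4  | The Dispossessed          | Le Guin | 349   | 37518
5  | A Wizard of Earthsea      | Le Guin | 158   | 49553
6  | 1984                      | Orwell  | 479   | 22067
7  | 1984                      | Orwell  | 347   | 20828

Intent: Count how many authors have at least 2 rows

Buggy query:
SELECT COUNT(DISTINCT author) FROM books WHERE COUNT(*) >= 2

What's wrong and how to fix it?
Bug: COUNT(*) cannot appear in WHERE; the per-group count doesn't exist yet

Fix: Group first with HAVING COUNT(*) >= 2, then COUNT the resulting groups

Corrected query:
SELECT COUNT(*) FROM (SELECT author FROM books GROUP BY author HAVING COUNT(*) >= 2)

Result:
COUNT(*)
--------
2       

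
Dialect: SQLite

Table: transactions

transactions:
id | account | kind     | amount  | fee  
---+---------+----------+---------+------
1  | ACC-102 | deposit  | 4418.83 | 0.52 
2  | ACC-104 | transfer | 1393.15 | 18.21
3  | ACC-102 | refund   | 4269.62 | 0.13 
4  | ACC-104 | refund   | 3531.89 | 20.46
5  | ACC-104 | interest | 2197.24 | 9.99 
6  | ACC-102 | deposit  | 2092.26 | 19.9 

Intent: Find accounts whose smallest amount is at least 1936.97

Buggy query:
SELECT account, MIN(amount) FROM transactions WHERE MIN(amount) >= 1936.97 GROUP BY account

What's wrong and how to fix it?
Bug: Aggregates like MIN are computed per group after WHERE runs

Fix: Use HAVING for the per-group MIN condition

Corrected query:
SELECT account, MIN(amount) FROM transactions GROUP BY account HAVING MIN(amount) >= 1936.97

Result:
account | MIN(amount)
--------+------------
ACC-102 | 2092.26    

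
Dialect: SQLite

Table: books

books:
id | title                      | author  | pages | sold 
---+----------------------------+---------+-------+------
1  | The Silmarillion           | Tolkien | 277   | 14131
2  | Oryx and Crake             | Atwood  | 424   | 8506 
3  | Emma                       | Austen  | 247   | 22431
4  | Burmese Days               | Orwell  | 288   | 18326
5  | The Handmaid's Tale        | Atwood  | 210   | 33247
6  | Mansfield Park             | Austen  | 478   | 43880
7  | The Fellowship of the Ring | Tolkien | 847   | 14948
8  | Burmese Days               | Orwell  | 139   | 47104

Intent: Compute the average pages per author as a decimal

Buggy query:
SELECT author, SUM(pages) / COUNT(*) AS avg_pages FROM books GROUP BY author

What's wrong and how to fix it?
Bug: Both operands are integers, so '/' performs integer division and truncates

Fix: Cast one side to REAL so the division keeps the fractional part

Corrected query:
SELECT author, SUM(pages) * 1.0 / COUNT(*) AS avg_pages FROM books GROUP BY author

Result:
author  | avg_pages
--------+----------
Atwood  | 317      
Austen  | 362.5    
Orwell  | 213.5    
Tolkien | 562      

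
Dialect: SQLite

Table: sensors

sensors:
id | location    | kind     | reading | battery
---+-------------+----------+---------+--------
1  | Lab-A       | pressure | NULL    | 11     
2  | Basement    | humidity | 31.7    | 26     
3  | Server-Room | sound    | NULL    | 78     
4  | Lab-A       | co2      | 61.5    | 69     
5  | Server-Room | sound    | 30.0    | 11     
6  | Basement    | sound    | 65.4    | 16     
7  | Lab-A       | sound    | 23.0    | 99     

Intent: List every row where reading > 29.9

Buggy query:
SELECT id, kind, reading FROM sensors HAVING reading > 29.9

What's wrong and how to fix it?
Bug: HAVING filters the output of aggregation, but this query has no GROUP BY and no aggregate functions, so SQLite rejects it (HAVING clause on a non-aggregate query); the condition here is per row

Fix: Replace HAVING with WHERE since the condition applies to individual rows

Corrected query:
SELECT id, kind, reading FROM sensors WHERE reading > 29.9

Result:
id | kind     | reading
---+----------+--------
2  | humidity | 31.7   
4  | co2      | 61.5   
5  | sound    | 30     
6  | sound    | 65.4   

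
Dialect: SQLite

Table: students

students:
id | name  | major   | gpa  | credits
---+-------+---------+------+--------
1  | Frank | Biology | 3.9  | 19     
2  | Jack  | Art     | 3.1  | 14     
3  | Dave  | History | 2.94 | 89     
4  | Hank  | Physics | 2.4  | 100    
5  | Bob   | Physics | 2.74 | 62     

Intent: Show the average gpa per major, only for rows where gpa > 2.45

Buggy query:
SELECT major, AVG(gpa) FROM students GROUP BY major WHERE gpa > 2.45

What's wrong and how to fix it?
Bug: WHERE cannot follow GROUP BY

Fix: Move the WHERE clause before GROUP BY

Corrected query:
SELECT major, AVG(gpa) FROM students WHERE gpa > 2.45 GROUP BY major

Result:
major   | AVG(gpa)
--------+---------
Art     | 3.1     
Biology | 3.9     
History | 2.94    
Physics | 2.74    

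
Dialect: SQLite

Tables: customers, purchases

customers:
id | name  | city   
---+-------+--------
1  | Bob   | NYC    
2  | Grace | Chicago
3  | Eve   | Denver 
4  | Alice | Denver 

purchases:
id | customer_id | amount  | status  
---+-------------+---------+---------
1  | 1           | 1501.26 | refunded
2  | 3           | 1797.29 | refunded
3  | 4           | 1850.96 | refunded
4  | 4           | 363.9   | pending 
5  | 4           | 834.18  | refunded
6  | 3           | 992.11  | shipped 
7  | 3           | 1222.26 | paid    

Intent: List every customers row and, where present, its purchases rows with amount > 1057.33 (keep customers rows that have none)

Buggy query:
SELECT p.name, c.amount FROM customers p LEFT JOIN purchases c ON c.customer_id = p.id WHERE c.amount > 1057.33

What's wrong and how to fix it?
Bug: A WHERE condition on the right-hand table after LEFT JOIN drops unmatched parents

Fix: Put 'c.amount > 1057.33' in the JOIN's ON clause instead of WHERE

Corrected query:
SELECT p.name, c.amount FROM customers p LEFT JOIN purchases c ON c.customer_id = p.id AND c.amount > 1057.33

Result:
name  | amount 
------+--------
Bob   | 1501.26
Grace | NULL   
Eve   | 1222.26
Eve   | 1797.29
Alice | 1850.96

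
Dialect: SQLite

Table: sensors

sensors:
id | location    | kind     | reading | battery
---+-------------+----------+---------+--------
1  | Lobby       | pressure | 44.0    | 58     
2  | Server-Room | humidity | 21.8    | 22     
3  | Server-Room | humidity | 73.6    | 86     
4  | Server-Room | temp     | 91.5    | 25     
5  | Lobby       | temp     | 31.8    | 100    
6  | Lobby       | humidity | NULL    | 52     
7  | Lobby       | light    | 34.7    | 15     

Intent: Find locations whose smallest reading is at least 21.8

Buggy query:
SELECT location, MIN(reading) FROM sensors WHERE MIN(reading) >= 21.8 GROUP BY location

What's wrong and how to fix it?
Bug: Aggregates like MIN are computed per group after WHERE runs

Fix: Use HAVING for the per-group MIN condition

Corrected query:
SELECT location, MIN(reading) FROM sensors GROUP BY location HAVING MIN(reading) >= 21.8

Result:
location    | MIN(reading)
------------+-------------
Lobby       | 31.8        
Server-Room | 21.8        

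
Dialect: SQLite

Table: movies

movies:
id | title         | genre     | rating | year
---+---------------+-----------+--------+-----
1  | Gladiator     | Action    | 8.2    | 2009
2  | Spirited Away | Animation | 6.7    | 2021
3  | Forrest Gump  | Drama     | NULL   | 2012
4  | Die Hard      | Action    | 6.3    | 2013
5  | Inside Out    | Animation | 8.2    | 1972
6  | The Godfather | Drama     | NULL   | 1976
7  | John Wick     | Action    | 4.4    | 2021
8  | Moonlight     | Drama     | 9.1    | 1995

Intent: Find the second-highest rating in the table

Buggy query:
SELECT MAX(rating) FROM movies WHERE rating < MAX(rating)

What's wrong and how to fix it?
Bug: The inner MAX is an aggregate inside WHERE, which is not allowed

Fix: Put the inner MAX in a scalar subquery

Corrected query:
SELECT MAX(rating) FROM movies WHERE rating < (SELECT MAX(rating) FROM movies)

Result:
MAX(rating)
-----------
8.2        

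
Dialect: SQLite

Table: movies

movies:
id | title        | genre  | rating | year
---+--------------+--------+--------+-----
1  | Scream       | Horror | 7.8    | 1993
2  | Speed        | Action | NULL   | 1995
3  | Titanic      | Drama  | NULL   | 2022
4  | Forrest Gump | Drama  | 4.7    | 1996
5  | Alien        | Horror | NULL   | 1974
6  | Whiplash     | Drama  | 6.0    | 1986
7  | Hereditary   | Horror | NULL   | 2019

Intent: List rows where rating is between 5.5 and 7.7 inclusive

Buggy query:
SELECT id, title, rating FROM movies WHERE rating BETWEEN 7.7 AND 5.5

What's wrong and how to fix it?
Bug: The bounds are reversed; BETWEEN a AND b requires a <= b to match anything

Fix: Write BETWEEN 5.5 AND 7.7

Corrected query:
SELECT id, title, rating FROM movies WHERE rating BETWEEN 5.5 AND 7.7

Result:
id | title    | rating
---+----------+-------
6  | Whiplash | 6     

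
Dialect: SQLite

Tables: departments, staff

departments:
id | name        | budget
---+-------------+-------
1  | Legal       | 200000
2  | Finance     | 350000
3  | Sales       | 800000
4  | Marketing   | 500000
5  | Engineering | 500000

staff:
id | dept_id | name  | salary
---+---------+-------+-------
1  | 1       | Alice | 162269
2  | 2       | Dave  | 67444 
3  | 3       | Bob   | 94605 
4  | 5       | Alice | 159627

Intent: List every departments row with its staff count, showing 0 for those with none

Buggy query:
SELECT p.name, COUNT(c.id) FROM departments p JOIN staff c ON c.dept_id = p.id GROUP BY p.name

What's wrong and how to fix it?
Bug: An inner join excludes parents with zero children

Fix: Switch to LEFT JOIN to retain unmatched parent rows

Corrected query:
SELECT p.name, COUNT(c.id) FROM departments p LEFT JOIN staff c ON c.dept_id = p.id GROUP BY p.name

Result:
name        | COUNT(c.id)
------------+------------
Engineering | 1          
Finance     | 1          
Legal       | 1          
Marketing   | 0          
Sales       | 1          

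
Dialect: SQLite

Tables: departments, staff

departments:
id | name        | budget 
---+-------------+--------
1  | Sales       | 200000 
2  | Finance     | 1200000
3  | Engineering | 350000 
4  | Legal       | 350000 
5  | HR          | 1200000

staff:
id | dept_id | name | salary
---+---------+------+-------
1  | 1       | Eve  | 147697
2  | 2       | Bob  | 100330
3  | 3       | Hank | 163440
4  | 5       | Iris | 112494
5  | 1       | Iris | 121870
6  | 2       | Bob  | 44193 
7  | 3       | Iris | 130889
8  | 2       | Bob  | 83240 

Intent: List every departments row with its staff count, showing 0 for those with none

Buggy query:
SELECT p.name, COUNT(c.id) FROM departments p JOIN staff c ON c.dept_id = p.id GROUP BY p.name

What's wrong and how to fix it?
Bug: An inner join excludes parents with zero children

Fix: Use LEFT JOIN so parents without children still appear (COUNT(c.id) gives 0)

Corrected query:
SELECT p.name, COUNT(c.id) FROM departments p LEFT JOIN staff c ON c.dept_id = p.id GROUP BY p.name

Result:
name        | COUNT(c.id)
------------+------------
Engineering | 2          
Finance     | 3          
HR          | 1          
Legal       | 0          
Sales       | 2          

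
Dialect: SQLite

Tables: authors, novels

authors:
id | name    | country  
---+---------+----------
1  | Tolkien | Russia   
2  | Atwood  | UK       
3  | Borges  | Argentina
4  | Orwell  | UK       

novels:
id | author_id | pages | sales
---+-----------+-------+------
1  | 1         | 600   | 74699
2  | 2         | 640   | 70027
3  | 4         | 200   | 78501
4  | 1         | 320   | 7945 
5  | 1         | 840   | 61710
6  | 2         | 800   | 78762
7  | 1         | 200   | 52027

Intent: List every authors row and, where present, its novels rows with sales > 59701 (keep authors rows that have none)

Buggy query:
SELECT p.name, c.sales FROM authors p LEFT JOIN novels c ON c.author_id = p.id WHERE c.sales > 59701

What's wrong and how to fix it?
Bug: Filtering c.sales in WHERE discards the NULL rows produced by LEFT JOIN, turning it into an inner join

Fix: Put 'c.sales > 59701' in the JOIN's ON clause instead of WHERE

Corrected query:
SELECT p.name, c.sales FROM authors p LEFT JOIN novels c ON c.author_id = p.id AND c.sales > 59701

Result:
name    | sales
--------+------
Tolkien | 61710
Tolkien | 74699
Atwood  | 70027
Atwood  | 78762
Borges  | NULL 
Orwell  | 78501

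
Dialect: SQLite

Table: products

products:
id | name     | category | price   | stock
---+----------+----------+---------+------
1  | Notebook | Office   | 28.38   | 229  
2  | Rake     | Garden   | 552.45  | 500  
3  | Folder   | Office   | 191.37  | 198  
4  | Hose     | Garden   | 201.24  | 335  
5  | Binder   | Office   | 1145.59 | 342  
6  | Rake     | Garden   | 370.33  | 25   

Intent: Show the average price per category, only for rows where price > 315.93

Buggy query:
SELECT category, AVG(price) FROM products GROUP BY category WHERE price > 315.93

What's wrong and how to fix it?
Bug: Row-level WHERE must come before GROUP BY in the clause order

Fix: Place WHERE between FROM and GROUP BY

Corrected query:
SELECT category, AVG(price) FROM products WHERE price > 315.93 GROUP BY category

Result:
category | AVG(price)
---------+-----------
Garden   | 461.39    
Office   | 1145.59   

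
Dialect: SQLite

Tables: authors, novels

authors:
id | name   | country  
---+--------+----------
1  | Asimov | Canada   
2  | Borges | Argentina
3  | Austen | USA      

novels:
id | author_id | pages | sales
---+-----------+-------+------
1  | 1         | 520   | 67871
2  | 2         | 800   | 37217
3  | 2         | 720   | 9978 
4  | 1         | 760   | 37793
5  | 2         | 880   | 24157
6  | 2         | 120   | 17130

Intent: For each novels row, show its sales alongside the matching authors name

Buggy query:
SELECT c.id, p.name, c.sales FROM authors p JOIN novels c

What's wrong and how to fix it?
Bug: JOIN with no ON clause produces a cartesian product; every novels row pairs with every authors row

Fix: Specify the join condition linking the foreign key to the parent id

Corrected query:
SELECT c.id, p.name, c.sales FROM authors p JOIN novels c ON c.author_id = p.id

Result:
id | name   | sales
---+--------+------
1  | Asimov | 67871
2  | Borges | 37217
3  | Borges | 9978 
4  | Asimov | 37793
5  | Borges | 24157
6  | Borges | 17130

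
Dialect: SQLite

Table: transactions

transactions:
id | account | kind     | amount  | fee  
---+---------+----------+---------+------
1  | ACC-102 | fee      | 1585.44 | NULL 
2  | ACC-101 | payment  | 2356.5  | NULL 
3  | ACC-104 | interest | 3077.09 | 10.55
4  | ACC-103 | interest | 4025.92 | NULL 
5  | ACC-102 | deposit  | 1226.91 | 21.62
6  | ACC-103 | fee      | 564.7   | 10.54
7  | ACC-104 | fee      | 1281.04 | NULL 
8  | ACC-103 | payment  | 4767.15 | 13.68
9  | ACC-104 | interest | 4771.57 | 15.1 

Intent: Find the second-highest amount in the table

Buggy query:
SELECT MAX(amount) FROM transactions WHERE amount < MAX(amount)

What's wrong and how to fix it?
Bug: MAX(amount) on the right of the comparison is an aggregate-in-WHERE error

Fix: Put the inner MAX in a scalar subquery

Corrected query:
SELECT MAX(amount) FROM transactions WHERE amount < (SELECT MAX(amount) FROM transactions)

Result:
MAX(amount)
-----------
4767.15    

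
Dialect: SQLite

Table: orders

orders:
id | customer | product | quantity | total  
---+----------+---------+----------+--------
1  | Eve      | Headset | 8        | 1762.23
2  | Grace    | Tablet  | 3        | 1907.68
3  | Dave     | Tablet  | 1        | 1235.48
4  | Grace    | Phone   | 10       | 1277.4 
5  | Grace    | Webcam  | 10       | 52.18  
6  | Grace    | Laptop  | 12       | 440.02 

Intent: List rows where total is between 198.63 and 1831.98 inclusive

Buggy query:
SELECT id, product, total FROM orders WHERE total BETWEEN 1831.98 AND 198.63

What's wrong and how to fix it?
Bug: The bounds are reversed; BETWEEN a AND b requires a <= b to match anything

Fix: Write BETWEEN 198.63 AND 1831.98

Corrected query:
SELECT id, product, total FROM orders WHERE total BETWEEN 198.63 AND 1831.98

Result:
id | product | total  
---+---------+--------
1  | Headset | 1762.23
3  | Tablet  | 1235.48
4  | Phone   | 1277.4 
6  | Laptop  | 440.02 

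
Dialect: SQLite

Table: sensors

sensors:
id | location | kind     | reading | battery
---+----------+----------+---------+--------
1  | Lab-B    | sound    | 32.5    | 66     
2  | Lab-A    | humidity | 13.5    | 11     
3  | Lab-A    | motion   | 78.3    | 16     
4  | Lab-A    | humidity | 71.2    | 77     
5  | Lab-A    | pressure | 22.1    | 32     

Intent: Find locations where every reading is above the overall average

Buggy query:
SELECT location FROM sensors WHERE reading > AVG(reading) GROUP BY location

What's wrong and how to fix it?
Bug: WHERE evaluates per row before aggregation, so AVG() is unavailable

Fix: Use a subquery for AVG and a HAVING MIN(...) filter so the condition holds for every row in the group

Corrected query:
SELECT location FROM sensors GROUP BY location HAVING MIN(reading) > (SELECT AVG(reading) FROM sensors)

Result:
(no rows)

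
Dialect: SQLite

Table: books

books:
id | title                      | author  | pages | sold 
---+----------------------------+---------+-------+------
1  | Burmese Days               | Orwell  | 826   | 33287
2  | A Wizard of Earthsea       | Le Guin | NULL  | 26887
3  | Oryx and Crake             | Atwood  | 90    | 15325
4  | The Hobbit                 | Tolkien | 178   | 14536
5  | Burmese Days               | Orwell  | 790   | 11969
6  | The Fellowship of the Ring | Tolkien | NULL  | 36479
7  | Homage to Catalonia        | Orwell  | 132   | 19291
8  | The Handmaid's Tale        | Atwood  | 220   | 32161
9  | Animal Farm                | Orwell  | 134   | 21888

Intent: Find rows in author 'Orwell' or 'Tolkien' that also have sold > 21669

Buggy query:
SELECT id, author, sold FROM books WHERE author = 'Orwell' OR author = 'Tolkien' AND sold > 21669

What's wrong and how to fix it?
Bug: Without parentheses, AND is evaluated before OR, so the sold filter only applies to the 'Tolkien' branch

Fix: Add parentheses around the OR so the AND applies to both alternatives

Corrected query:
SELECT id, author, sold FROM books WHERE (author = 'Orwell' OR author = 'Tolkien') AND sold > 21669

Result:
id | author  | sold 
---+---------+------
1  | Orwell  | 33287
6  | Tolkien | 36479
9  | Orwell  | 21888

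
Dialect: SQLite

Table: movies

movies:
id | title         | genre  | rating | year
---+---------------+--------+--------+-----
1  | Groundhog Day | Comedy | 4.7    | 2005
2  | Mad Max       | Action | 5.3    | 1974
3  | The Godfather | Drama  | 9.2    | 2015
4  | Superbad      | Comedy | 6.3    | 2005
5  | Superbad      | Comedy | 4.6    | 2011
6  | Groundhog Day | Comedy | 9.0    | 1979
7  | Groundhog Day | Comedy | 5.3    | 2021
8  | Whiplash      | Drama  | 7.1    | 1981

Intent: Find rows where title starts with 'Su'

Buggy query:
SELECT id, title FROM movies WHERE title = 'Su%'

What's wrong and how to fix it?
Bug: '=' compares the literal string including the % character; pattern matching needs LIKE

Fix: Replace '=' with LIKE so 'Su%' is treated as a pattern

Corrected query:
SELECT id, title FROM movies WHERE title LIKE 'Su%'

Result:
id | title   
---+---------
4  | Superbad
5  | Superbad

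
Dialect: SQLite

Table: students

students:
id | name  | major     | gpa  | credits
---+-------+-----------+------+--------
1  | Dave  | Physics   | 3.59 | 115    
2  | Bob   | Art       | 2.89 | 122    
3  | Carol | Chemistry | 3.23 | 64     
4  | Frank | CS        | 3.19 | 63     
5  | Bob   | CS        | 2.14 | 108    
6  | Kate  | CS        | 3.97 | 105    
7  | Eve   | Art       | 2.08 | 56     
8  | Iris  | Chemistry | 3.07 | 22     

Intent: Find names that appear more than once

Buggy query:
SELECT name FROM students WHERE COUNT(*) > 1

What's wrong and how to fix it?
Bug: COUNT(*) is an aggregate and cannot be used in WHERE

Fix: GROUP BY name, then filter groups with HAVING COUNT(*) > 1

Corrected query:
SELECT name FROM students GROUP BY name HAVING COUNT(*) > 1

Result:
name
----
Bob 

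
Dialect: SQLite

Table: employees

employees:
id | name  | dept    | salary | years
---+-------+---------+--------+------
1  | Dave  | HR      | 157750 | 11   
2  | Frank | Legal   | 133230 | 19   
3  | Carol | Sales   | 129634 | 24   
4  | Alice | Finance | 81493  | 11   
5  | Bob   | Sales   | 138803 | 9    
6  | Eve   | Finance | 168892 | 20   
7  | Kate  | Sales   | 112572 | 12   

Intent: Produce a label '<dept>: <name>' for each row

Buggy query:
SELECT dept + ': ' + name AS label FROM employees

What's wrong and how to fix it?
Bug: '+' is numeric addition; on text columns SQLite converts them to 0 instead of concatenating

Fix: Use the || operator for string concatenation

Corrected query:
SELECT dept || ': ' || name AS label FROM employees

Result:
label         
--------------
HR: Dave      
Legal: Frank  
Sales: Carol  
Finance: Alice
Sales: Bob    
Finance: Eve  
Sales: Kate   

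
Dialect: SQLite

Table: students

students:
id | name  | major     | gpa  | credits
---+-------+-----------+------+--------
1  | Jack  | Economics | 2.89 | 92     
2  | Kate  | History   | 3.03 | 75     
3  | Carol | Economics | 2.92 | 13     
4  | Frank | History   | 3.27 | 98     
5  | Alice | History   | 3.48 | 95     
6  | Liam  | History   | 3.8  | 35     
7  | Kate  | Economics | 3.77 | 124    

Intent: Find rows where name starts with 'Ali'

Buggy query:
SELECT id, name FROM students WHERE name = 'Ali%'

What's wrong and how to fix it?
Bug: '=' compares the literal string including the % character; pattern matching needs LIKE

Fix: Use LIKE for wildcard pattern matching

Corrected query:
SELECT id, name FROM students WHERE name LIKE 'Ali%'

Result:
id | name 
---+------
5  | Alice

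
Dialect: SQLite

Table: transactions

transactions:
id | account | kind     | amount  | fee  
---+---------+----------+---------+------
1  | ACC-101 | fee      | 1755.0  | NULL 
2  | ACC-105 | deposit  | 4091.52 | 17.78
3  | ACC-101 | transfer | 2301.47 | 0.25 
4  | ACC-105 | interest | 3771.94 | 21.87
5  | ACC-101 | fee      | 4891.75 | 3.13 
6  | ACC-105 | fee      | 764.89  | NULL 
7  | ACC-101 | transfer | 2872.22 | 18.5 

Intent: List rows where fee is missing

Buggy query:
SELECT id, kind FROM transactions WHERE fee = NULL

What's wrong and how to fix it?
Bug: Comparing to NULL with '=' never matches; NULL = NULL is unknown, not true

Fix: Replace '= NULL' with 'IS NULL'

Corrected query:
SELECT id, kind FROM transactions WHERE fee IS NULL

Result:
id | kind
---+-----
1  | fee 
6  | fee 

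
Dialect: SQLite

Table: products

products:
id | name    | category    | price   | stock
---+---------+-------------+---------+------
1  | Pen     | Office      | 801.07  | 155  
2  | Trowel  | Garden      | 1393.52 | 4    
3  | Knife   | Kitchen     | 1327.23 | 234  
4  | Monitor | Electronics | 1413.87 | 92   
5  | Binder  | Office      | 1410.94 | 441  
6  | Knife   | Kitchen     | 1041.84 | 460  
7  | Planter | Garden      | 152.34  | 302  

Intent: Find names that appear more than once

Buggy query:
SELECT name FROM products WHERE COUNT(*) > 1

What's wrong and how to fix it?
Bug: WHERE can't reference COUNT(*); aggregates are computed after WHERE

Fix: Group first, then use HAVING for the count condition

Corrected query:
SELECT name FROM products GROUP BY name HAVING COUNT(*) > 1

Result:
name 
-----
Knife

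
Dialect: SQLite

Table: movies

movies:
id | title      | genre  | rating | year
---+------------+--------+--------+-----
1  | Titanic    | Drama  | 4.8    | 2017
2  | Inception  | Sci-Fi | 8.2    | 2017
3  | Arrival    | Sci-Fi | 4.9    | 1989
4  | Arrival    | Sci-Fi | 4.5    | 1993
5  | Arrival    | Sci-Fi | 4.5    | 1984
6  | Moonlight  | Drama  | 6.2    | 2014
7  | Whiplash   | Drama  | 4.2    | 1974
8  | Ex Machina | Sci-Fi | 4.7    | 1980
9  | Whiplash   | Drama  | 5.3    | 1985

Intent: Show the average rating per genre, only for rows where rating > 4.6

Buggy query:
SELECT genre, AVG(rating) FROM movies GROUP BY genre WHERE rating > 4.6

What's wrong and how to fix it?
Bug: Row-level WHERE must come before GROUP BY in the clause order

Fix: Place WHERE between FROM and GROUP BY

Corrected query:
SELECT genre, AVG(rating) FROM movies WHERE rating > 4.6 GROUP BY genre

Result:
genre  | AVG(rating)
-------+------------
Drama  | 5.433333   
Sci-Fi | 5.933333   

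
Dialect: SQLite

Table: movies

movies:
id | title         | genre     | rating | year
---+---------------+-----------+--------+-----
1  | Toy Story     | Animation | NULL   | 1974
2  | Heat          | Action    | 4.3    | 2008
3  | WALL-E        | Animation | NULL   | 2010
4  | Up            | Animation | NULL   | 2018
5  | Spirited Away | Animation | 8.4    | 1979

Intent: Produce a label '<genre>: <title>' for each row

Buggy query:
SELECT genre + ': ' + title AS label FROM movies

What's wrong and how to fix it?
Bug: SQLite uses || for string concatenation; + coerces text to numbers (yielding 0)

Fix: Use the || operator for string concatenation

Corrected query:
SELECT genre || ': ' || title AS label FROM movies

Result:
label                   
------------------------
Animation: Toy Story    
Action: Heat            
Animation: WALL-E       
Animation: Up           
Animation: Spirited Away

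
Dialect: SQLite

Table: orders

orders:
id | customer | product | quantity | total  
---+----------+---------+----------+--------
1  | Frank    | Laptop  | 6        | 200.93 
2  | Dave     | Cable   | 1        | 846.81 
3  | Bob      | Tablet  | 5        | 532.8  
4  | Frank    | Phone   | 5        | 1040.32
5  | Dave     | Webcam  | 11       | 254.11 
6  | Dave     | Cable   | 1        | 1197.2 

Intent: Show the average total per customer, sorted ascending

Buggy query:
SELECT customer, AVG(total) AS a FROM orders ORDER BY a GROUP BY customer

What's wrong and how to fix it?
Bug: GROUP BY must precede ORDER BY

Fix: Reorder: SELECT … FROM … GROUP BY … ORDER BY …

Corrected query:
SELECT customer, AVG(total) AS a FROM orders GROUP BY customer ORDER BY a

Result:
customer | a      
---------+--------
Bob      | 532.8  
Frank    | 620.625
Dave     | 766.04 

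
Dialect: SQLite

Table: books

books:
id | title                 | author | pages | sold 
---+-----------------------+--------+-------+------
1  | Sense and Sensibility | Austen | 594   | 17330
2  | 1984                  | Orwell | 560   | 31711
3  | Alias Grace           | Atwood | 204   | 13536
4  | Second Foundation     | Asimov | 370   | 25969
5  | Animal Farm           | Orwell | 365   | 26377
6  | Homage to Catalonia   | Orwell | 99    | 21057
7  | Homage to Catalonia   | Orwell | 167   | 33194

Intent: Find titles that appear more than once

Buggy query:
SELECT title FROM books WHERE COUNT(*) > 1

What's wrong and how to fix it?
Bug: COUNT(*) is an aggregate and cannot be used in WHERE

Fix: Group first, then use HAVING for the count condition

Corrected query:
SELECT title FROM books GROUP BY title HAVING COUNT(*) > 1

Result:
title              
-------------------
Homage to Catalonia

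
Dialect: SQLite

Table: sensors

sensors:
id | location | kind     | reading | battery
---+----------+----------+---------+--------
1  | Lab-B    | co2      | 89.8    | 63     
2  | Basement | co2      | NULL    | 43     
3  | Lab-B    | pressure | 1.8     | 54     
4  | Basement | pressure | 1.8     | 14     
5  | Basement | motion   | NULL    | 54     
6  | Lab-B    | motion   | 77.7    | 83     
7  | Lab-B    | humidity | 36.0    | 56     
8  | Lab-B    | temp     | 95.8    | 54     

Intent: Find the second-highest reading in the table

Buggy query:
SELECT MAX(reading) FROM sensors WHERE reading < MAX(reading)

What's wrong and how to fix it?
Bug: The inner MAX is an aggregate inside WHERE, which is not allowed

Fix: Put the inner MAX in a scalar subquery

Corrected query:
SELECT MAX(reading) FROM sensors WHERE reading < (SELECT MAX(reading) FROM sensors)

Result:
MAX(reading)
------------
89.8        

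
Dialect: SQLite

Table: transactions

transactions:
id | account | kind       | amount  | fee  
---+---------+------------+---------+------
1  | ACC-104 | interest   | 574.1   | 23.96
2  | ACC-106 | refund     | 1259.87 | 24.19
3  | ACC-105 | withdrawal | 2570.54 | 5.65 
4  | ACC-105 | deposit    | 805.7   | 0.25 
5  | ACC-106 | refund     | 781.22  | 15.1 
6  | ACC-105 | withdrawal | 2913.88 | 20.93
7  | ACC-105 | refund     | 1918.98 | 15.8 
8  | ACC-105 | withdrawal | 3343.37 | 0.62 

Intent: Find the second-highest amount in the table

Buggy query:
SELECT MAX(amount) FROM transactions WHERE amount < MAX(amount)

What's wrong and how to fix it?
Bug: MAX(amount) on the right of the comparison is an aggregate-in-WHERE error

Fix: Put the inner MAX in a scalar subquery

Corrected query:
SELECT MAX(amount) FROM transactions WHERE amount < (SELECT MAX(amount) FROM transactions)

Result:
MAX(amount)
-----------
2913.88    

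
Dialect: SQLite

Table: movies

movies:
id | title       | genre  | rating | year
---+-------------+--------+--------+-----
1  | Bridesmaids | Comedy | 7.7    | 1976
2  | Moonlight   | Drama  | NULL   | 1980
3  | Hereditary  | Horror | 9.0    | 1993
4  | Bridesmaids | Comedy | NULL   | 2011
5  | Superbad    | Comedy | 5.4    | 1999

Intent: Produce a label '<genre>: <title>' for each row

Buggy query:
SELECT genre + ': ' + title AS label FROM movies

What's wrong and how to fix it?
Bug: SQLite uses || for string concatenation; + coerces text to numbers (yielding 0)

Fix: Replace + with || to concatenate text

Corrected query:
SELECT genre || ': ' || title AS label FROM movies

Result:
label              
-------------------
Comedy: Bridesmaids
Drama: Moonlight   
Horror: Hereditary 
Comedy: Bridesmaids
Comedy: Superbad   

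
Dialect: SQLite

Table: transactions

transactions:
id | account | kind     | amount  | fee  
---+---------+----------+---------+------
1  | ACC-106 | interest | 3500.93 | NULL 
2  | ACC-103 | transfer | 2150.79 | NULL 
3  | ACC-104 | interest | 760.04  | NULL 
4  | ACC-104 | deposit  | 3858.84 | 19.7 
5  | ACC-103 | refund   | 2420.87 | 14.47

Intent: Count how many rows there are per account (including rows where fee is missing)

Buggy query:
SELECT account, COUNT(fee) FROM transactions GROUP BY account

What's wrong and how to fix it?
Bug: COUNT(column) counts non-NULL values only; rows with NULL fee aren't counted

Fix: Replace COUNT(fee) with COUNT(*)

Corrected query:
SELECT account, COUNT(*) FROM transactions GROUP BY account

Result:
account | COUNT(*)
--------+---------
ACC-103 | 2       
ACC-104 | 2       
ACC-106 | 1       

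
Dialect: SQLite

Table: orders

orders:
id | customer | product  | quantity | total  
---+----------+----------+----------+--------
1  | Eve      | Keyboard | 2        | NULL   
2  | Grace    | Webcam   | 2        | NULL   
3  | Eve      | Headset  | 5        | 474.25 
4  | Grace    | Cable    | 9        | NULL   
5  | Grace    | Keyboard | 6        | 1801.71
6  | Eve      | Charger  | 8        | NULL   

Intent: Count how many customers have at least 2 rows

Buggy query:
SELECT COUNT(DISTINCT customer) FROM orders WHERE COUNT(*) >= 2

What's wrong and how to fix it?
Bug: WHERE filters individual rows, not groups, so a group-level COUNT is invalid there

Fix: Use a subquery that GROUPs and filters with HAVING, then count its rows

Corrected query:
SELECT COUNT(*) FROM (SELECT customer FROM orders GROUP BY customer HAVING COUNT(*) >= 2)

Result:
COUNT(*)
--------
2       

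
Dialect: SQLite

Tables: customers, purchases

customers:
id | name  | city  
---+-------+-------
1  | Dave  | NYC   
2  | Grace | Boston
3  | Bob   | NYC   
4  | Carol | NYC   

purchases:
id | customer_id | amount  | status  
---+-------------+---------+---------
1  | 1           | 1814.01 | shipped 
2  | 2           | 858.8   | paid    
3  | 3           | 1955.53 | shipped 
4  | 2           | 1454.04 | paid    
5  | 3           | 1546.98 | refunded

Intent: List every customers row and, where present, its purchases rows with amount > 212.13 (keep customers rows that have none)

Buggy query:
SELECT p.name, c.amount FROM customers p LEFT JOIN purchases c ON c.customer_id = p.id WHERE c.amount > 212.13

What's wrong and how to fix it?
Bug: A WHERE condition on the right-hand table after LEFT JOIN drops unmatched parents

Fix: Move the right-table condition into the ON clause so unmatched parents are kept

Corrected query:
SELECT p.name, c.amount FROM customers p LEFT JOIN purchases c ON c.customer_id = p.id AND c.amount > 212.13

Result:
name  | amount 
------+--------
Dave  | 1814.01
Grace | 858.8  
Grace | 1454.04
Bob   | 1546.98
Bob   | 1955.53
Carol | NULL   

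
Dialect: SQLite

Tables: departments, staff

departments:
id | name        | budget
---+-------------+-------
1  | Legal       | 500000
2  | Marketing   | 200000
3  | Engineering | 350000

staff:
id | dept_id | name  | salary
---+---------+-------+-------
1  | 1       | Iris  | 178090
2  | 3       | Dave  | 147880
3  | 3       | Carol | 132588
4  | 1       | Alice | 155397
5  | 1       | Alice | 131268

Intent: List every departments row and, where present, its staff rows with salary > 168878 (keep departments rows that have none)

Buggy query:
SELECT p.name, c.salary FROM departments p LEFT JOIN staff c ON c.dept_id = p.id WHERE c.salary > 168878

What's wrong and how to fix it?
Bug: Filtering c.salary in WHERE discards the NULL rows produced by LEFT JOIN, turning it into an inner join

Fix: Move the right-table condition into the ON clause so unmatched parents are kept

Corrected query:
SELECT p.name, c.salary FROM departments p LEFT JOIN staff c ON c.dept_id = p.id AND c.salary > 168878

Result:
name        | salary
------------+-------
Legal       | 178090
Marketing   | NULL  
Engineering | NULL  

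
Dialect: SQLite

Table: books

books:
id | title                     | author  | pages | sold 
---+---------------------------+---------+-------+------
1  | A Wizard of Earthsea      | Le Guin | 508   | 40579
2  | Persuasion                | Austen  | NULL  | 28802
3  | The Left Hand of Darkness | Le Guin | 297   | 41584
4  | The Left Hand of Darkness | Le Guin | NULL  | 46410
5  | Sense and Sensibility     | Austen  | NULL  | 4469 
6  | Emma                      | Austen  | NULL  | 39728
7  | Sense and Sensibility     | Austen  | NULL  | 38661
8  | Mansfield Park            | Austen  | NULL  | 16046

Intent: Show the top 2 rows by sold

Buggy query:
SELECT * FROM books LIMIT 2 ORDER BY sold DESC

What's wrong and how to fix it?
Bug: LIMIT must come after ORDER BY

Fix: Sort with ORDER BY, then apply LIMIT

Corrected query:
SELECT * FROM books ORDER BY sold DESC LIMIT 2

Result:
id | title                     | author  | pages | sold 
---+---------------------------+---------+-------+------
4  | The Left Hand of Darkness | Le Guin | NULL  | 46410
3  | The Left Hand of Darkness | Le Guin | 297   | 41584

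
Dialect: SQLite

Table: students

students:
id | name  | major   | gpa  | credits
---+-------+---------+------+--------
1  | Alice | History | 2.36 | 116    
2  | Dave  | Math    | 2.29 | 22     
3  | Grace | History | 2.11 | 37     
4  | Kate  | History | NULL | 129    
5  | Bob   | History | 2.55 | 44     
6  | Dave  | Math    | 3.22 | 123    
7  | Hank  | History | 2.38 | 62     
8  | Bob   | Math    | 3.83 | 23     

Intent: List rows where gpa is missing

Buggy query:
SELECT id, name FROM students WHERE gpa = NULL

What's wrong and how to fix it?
Bug: '= NULL' is always unknown in SQL three-valued logic, so no rows match

Fix: Use IS NULL to test for NULL

Corrected query:
SELECT id, name FROM students WHERE gpa IS NULL

Result:
id | name
---+-----
4  | Kate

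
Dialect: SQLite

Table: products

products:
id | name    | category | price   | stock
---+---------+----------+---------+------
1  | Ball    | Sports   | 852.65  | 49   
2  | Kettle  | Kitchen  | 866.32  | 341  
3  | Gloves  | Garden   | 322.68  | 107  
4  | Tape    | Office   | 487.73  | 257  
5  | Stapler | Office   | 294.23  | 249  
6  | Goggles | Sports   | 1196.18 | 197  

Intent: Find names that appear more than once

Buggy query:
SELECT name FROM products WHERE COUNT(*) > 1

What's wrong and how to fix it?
Bug: COUNT(*) is an aggregate and cannot be used in WHERE

Fix: Group first, then use HAVING for the count condition

Corrected query:
SELECT name FROM products GROUP BY name HAVING COUNT(*) > 1

Result:
(no rows)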